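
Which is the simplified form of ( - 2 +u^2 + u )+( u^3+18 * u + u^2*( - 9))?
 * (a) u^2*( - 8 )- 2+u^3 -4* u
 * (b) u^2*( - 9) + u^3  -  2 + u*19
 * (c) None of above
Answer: c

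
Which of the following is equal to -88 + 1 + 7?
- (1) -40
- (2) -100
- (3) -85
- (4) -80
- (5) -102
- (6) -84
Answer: 4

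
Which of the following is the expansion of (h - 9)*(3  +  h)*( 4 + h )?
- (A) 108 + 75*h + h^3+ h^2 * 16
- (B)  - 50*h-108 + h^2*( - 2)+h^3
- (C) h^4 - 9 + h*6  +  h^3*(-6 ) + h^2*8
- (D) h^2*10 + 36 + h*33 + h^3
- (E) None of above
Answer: E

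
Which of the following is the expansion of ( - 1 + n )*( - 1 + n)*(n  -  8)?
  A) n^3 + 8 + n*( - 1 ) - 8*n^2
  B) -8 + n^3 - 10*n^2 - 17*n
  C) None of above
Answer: C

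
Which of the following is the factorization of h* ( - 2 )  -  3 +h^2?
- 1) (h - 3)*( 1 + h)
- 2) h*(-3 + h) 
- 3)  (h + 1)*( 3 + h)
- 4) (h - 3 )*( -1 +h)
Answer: 1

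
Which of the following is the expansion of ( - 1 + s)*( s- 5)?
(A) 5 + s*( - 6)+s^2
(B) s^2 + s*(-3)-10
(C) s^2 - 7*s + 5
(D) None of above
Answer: A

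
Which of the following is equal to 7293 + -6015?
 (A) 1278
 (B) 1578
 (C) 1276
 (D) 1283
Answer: A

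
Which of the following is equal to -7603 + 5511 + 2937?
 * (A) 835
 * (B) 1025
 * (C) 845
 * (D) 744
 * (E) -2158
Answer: C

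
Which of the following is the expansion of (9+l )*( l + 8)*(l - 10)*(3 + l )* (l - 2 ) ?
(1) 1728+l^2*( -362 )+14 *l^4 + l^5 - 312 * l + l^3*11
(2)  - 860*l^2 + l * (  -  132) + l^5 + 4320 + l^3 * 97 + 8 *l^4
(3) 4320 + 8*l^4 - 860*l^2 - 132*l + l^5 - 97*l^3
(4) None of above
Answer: 3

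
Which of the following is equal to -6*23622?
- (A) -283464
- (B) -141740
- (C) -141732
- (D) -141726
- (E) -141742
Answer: C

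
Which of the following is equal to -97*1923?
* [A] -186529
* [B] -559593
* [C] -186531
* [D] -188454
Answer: C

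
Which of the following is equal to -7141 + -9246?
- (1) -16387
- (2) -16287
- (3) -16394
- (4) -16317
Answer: 1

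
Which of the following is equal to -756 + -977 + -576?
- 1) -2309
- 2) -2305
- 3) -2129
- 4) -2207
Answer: 1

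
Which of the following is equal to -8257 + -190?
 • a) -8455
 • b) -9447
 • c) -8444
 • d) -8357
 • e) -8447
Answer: e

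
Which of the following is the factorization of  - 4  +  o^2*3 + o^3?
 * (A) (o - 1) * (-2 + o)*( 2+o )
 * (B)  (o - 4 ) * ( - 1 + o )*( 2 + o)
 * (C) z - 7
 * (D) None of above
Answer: D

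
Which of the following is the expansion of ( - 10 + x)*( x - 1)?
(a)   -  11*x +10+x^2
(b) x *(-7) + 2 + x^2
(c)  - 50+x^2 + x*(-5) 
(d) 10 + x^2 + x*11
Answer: a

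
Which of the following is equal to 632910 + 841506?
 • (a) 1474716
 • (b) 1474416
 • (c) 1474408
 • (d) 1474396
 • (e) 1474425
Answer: b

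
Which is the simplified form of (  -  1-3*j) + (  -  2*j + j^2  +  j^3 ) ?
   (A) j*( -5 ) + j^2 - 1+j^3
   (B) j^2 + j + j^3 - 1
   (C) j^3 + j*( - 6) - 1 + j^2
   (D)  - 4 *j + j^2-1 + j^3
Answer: A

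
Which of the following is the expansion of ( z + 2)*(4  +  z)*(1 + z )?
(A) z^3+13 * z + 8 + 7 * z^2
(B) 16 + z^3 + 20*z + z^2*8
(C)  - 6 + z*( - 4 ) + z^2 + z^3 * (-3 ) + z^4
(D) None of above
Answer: D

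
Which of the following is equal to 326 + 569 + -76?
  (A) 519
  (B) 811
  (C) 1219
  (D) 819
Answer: D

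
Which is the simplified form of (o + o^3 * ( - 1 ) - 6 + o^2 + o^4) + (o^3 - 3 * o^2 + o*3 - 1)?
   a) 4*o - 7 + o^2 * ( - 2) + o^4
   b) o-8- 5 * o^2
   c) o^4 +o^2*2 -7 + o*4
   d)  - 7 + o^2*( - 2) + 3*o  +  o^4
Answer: a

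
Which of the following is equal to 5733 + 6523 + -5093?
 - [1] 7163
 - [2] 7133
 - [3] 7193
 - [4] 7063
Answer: 1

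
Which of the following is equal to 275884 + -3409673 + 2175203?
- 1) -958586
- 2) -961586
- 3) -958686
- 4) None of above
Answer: 1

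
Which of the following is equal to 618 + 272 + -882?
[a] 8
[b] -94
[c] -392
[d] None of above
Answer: a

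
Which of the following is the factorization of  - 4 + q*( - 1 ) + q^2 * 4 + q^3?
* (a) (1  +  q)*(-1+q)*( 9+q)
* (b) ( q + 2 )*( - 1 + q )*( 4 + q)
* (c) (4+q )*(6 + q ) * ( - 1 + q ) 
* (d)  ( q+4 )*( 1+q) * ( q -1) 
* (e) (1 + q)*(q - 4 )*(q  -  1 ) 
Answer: d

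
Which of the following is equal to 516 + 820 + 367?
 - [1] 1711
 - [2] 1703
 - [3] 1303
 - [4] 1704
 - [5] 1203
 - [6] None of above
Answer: 2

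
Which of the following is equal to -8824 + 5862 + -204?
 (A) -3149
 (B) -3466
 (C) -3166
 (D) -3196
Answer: C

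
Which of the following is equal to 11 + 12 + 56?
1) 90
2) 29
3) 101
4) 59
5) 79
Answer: 5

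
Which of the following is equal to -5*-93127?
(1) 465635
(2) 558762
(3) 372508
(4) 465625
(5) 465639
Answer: 1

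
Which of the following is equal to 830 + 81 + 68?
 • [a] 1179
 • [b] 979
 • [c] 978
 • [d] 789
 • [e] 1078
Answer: b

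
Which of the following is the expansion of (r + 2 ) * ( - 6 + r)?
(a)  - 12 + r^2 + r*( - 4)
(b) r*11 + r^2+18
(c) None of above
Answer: a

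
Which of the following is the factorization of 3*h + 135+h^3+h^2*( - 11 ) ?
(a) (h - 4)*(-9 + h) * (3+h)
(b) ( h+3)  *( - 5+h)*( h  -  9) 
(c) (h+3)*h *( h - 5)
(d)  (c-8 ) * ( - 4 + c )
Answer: b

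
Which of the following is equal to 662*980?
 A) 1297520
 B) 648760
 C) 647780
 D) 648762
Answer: B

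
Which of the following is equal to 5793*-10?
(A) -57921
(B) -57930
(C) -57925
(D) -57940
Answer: B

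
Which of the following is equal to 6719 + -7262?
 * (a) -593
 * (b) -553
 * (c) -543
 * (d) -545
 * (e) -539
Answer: c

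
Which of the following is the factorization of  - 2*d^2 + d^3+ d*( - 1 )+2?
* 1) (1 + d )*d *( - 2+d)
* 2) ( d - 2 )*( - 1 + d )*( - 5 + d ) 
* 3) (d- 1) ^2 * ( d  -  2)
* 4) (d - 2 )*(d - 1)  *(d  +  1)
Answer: 4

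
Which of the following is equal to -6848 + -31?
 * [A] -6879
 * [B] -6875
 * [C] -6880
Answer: A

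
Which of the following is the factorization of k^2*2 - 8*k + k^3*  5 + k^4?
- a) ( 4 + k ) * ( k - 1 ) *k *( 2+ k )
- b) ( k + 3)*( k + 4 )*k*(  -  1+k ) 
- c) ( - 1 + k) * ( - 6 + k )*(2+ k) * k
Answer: a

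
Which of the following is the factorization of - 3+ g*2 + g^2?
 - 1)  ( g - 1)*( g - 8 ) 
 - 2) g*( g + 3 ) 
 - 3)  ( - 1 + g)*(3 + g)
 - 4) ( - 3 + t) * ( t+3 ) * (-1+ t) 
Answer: 3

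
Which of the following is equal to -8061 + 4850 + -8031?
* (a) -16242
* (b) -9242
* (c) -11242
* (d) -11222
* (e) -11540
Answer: c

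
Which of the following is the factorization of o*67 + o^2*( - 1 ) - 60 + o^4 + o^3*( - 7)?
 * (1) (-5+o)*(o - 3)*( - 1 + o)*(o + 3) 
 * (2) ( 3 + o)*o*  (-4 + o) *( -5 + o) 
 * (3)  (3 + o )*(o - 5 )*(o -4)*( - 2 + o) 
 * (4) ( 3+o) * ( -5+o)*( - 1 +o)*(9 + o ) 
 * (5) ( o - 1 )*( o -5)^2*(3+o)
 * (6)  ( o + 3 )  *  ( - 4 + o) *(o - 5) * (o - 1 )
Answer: 6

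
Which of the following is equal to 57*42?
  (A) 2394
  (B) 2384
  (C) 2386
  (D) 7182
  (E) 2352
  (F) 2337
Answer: A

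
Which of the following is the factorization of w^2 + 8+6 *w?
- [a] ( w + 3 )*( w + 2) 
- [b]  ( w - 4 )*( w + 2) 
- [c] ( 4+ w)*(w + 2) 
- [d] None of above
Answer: c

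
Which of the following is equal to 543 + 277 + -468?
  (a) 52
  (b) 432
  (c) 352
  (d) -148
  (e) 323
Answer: c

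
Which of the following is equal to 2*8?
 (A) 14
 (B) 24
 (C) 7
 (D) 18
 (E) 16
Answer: E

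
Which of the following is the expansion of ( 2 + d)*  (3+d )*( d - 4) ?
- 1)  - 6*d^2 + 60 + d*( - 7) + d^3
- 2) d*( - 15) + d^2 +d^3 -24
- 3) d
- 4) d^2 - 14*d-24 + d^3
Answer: 4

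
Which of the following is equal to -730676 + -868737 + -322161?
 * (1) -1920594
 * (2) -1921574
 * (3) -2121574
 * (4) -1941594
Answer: 2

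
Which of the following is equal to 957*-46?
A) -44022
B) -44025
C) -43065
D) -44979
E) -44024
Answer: A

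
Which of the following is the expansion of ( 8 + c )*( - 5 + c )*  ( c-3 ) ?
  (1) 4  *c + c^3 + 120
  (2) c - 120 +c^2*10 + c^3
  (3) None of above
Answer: 3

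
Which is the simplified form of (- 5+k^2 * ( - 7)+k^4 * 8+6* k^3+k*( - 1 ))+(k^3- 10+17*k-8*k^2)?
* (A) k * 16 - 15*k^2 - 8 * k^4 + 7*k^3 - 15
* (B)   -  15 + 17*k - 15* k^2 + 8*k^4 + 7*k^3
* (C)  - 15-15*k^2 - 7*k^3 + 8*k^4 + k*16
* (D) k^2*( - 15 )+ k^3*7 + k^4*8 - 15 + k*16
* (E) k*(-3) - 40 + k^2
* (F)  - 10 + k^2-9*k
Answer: D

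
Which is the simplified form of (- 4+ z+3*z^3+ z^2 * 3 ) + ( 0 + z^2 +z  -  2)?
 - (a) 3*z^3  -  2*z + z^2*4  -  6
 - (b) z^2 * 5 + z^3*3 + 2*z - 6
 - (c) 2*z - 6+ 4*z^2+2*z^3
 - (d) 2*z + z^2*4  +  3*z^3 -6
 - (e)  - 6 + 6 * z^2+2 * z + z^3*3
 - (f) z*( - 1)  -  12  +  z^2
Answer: d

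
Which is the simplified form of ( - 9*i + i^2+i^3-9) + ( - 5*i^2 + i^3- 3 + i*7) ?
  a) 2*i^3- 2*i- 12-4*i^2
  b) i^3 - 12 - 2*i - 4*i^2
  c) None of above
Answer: a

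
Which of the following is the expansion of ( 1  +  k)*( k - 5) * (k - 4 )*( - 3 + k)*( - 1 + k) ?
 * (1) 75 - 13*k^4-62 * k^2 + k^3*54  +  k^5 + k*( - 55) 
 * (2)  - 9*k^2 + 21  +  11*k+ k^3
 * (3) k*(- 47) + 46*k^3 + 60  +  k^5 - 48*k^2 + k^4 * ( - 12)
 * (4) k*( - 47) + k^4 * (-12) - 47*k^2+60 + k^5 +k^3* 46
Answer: 3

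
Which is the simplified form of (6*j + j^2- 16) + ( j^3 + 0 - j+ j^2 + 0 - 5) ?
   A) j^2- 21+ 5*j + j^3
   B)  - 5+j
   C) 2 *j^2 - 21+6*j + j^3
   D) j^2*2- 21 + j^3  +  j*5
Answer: D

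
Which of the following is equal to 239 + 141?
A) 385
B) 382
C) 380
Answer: C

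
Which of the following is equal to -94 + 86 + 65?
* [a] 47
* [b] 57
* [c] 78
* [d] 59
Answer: b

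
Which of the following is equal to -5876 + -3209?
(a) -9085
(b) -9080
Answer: a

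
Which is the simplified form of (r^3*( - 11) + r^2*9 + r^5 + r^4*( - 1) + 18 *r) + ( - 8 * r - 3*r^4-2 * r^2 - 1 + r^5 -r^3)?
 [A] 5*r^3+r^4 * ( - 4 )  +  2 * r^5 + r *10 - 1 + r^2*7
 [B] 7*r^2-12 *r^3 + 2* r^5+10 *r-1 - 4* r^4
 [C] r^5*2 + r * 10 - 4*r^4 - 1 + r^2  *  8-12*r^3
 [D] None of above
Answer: B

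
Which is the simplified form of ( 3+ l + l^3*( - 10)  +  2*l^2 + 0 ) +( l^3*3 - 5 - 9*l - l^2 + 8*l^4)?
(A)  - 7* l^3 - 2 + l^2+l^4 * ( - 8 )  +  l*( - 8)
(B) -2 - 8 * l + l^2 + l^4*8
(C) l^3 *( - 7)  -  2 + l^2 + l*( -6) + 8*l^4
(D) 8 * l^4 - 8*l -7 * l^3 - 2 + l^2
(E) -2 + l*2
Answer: D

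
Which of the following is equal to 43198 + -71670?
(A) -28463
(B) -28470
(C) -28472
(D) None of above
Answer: C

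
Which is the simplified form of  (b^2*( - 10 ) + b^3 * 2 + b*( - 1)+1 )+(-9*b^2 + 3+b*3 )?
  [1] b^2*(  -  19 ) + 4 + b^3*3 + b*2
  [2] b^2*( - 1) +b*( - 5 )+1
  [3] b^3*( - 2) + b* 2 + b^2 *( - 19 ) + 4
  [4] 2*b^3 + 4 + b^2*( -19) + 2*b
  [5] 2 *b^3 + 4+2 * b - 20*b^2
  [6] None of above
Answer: 4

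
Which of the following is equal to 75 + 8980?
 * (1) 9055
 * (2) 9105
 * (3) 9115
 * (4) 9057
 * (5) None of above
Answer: 1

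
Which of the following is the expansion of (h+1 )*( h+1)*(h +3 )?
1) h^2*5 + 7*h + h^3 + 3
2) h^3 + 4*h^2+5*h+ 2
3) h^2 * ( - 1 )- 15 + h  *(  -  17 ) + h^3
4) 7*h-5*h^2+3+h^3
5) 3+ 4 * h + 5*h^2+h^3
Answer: 1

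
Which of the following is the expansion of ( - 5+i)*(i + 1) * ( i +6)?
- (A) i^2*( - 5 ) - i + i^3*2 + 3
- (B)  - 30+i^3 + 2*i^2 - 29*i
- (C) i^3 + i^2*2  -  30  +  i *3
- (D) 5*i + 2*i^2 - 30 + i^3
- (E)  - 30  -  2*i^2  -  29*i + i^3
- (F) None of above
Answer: B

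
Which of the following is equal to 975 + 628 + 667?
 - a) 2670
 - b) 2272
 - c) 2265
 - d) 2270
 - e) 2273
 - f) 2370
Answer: d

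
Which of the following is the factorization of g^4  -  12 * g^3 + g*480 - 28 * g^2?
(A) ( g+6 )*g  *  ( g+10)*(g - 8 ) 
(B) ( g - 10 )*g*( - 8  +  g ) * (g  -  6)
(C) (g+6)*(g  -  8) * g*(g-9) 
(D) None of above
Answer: D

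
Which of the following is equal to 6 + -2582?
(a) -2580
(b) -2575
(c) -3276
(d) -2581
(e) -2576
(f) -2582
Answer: e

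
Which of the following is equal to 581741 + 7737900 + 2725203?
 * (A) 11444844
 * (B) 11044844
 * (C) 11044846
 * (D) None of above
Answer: B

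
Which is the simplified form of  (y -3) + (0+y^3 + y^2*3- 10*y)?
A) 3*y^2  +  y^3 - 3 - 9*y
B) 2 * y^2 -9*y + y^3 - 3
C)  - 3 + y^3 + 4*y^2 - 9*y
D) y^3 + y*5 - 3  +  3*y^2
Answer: A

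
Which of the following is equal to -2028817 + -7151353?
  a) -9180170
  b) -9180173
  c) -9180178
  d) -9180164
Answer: a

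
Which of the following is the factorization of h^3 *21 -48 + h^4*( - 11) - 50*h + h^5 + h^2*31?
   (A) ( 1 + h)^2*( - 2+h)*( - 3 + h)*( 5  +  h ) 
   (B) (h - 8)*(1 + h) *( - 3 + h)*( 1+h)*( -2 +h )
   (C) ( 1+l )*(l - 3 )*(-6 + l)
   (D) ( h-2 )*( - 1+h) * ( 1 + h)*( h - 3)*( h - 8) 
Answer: B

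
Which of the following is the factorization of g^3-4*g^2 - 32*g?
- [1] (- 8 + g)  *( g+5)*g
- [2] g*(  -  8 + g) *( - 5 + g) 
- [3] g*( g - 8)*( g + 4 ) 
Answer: 3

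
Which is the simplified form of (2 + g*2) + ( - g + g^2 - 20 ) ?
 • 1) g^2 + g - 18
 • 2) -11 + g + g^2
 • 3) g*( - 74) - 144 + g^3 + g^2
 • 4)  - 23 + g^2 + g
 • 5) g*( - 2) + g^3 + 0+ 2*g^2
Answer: 1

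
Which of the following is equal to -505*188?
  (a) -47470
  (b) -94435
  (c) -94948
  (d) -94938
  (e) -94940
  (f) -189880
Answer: e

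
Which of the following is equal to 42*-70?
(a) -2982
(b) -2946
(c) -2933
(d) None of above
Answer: d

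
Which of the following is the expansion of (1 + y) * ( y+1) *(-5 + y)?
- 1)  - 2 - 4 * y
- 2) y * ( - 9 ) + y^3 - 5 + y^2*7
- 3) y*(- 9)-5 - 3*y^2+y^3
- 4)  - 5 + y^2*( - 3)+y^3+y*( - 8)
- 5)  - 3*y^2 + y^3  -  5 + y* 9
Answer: 3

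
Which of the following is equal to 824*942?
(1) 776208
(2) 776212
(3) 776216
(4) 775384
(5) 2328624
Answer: 1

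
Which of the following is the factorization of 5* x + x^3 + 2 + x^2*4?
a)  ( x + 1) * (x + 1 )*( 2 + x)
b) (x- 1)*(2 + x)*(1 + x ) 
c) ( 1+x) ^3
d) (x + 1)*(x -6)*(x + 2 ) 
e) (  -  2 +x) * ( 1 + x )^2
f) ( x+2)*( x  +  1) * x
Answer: a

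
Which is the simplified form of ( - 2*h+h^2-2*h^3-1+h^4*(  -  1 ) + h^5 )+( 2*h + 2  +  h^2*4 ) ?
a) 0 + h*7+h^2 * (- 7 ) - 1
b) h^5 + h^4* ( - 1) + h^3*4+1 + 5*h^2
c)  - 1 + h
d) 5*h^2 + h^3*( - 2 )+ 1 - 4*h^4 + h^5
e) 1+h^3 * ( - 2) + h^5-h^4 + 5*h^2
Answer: e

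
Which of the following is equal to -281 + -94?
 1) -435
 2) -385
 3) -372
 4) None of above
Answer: 4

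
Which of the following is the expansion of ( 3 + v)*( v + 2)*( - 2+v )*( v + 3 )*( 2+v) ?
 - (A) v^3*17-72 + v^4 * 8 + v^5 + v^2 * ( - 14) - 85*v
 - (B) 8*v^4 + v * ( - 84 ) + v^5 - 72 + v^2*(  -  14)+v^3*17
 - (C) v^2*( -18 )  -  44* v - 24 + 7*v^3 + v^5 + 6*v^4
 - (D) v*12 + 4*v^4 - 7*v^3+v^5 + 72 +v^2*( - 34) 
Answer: B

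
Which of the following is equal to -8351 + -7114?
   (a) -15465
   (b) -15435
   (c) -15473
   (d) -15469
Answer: a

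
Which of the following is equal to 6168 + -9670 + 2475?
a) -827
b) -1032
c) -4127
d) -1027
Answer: d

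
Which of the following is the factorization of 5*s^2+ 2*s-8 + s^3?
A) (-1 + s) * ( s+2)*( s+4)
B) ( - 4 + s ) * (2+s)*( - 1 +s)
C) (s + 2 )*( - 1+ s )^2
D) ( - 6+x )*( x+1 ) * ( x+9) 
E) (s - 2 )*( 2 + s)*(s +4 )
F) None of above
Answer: A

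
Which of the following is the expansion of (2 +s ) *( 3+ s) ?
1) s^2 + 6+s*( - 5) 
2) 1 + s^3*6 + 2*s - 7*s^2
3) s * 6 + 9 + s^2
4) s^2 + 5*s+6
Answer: 4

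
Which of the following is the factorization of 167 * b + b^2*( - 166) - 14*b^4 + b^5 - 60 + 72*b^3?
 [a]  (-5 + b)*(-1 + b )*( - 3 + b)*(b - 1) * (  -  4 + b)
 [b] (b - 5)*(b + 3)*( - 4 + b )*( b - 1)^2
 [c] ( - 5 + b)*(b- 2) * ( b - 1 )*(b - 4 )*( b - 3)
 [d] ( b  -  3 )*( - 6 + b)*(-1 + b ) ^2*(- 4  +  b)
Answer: a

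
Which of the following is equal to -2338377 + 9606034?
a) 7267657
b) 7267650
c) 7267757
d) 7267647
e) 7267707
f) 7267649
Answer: a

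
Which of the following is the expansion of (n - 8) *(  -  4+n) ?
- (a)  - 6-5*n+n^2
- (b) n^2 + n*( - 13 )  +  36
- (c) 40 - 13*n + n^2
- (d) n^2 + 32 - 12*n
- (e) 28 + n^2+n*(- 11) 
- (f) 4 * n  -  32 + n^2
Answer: d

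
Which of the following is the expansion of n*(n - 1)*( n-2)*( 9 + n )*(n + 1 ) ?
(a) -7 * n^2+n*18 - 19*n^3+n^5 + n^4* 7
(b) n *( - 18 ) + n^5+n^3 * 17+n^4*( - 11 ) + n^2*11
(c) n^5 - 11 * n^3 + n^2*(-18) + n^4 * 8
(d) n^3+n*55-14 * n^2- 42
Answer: a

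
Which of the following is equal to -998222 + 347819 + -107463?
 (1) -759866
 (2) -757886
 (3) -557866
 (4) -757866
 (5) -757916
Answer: 4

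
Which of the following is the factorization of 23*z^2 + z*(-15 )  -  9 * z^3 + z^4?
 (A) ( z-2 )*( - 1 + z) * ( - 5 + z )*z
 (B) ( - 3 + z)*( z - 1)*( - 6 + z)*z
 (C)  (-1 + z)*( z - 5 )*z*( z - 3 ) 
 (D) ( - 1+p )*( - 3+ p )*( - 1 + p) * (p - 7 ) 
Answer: C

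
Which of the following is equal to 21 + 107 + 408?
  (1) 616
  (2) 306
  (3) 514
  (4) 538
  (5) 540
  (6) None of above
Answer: 6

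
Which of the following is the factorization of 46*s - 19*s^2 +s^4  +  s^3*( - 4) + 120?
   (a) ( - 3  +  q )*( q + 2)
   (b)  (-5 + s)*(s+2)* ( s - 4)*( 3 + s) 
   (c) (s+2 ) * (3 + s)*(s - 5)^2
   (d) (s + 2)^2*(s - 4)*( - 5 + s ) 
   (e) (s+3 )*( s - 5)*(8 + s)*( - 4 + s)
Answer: b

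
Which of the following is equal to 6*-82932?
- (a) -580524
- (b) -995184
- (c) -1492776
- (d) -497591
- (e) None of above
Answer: e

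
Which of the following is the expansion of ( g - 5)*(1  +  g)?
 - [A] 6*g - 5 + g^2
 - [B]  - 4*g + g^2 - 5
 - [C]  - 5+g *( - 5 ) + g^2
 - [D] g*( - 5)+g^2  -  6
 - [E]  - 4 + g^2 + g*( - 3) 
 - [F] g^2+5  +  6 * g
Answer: B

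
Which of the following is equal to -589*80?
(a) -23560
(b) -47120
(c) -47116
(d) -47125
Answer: b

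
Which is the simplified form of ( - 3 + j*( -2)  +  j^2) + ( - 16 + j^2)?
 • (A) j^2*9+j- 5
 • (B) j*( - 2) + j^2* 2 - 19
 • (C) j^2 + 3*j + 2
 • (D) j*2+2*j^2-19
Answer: B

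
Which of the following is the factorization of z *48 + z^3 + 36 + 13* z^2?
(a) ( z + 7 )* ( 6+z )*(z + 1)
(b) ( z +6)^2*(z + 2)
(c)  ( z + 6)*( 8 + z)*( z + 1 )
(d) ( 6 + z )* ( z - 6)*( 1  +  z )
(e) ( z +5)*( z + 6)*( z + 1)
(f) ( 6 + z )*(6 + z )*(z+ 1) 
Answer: f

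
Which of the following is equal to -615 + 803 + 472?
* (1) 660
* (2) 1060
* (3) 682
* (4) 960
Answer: 1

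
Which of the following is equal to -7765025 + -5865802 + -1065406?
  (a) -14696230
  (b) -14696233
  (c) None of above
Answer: b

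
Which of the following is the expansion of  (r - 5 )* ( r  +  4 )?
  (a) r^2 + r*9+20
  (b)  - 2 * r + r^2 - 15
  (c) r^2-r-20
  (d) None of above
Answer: c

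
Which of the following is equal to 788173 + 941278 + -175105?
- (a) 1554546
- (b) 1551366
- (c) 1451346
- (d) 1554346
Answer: d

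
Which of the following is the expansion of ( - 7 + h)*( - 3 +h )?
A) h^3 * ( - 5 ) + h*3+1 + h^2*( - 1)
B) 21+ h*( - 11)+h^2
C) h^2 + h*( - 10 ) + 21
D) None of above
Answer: C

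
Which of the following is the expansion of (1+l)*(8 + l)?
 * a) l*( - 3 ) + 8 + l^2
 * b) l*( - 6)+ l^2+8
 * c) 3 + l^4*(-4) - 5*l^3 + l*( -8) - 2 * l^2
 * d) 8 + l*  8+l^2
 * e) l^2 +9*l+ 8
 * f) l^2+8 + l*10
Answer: e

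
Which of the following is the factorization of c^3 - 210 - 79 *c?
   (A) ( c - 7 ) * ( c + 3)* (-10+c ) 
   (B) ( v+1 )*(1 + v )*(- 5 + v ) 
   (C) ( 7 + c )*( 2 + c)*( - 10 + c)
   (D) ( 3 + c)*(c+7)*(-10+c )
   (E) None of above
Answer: D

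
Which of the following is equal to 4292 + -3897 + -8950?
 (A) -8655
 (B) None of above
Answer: B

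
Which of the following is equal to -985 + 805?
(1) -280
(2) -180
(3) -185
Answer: 2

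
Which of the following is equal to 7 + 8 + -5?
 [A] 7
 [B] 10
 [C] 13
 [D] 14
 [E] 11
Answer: B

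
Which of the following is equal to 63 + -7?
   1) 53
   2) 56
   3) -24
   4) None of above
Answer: 2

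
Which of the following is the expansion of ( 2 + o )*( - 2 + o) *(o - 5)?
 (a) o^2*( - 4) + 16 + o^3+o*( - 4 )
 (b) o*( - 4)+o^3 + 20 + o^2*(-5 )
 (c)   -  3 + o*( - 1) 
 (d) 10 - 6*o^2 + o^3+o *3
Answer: b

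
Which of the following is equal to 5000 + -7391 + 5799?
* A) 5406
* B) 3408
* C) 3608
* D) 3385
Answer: B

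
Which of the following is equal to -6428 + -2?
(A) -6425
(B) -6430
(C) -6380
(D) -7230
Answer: B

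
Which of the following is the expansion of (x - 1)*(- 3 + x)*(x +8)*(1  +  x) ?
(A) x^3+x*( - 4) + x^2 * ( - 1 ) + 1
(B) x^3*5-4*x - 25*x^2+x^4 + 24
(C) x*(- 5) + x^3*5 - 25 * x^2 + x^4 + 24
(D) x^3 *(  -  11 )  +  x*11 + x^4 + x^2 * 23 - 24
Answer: C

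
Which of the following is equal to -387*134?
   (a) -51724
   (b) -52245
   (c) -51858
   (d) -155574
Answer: c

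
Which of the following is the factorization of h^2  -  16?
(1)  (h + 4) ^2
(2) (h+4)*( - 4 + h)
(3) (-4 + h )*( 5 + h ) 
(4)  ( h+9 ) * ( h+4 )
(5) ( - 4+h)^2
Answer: 2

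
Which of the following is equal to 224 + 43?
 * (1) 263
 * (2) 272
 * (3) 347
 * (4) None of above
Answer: 4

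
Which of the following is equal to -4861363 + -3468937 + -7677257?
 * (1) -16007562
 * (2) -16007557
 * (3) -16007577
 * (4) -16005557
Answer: 2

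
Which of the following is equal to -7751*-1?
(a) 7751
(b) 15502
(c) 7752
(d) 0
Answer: a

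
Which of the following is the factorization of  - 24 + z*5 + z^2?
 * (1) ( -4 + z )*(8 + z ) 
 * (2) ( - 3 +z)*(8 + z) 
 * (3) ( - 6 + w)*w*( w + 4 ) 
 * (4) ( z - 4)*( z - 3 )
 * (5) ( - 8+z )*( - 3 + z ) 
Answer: 2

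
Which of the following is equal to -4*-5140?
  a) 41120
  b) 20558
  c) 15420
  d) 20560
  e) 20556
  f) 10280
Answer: d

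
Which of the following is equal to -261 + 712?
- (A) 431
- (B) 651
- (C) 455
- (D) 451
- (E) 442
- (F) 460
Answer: D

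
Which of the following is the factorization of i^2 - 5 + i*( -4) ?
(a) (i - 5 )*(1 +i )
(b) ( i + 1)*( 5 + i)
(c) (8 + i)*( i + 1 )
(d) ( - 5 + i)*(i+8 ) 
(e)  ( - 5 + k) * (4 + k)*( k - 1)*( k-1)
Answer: a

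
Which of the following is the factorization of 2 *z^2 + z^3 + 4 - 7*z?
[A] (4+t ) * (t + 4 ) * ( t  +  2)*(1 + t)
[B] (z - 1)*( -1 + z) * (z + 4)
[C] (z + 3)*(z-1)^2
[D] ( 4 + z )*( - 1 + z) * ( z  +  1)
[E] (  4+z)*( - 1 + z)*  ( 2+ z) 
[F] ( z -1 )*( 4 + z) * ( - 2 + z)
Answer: B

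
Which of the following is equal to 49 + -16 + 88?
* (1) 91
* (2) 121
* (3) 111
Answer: 2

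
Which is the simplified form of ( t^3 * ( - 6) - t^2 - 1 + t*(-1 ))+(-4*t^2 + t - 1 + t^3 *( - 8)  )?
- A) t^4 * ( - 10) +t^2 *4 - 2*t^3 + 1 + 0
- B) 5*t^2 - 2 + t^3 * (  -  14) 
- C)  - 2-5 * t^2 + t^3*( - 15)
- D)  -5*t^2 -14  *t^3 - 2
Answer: D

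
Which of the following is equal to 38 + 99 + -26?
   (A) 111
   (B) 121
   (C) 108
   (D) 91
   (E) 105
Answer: A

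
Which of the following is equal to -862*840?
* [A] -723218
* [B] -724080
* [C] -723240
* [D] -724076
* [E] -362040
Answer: B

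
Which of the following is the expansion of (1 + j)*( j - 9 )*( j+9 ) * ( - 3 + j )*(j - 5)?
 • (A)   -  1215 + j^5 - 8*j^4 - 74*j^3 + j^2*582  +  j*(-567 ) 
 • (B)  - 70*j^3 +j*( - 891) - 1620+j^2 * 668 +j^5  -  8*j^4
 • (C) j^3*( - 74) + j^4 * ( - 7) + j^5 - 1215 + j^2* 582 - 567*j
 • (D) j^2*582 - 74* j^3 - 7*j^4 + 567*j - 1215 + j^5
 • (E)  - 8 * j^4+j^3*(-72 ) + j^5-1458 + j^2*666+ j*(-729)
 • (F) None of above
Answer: C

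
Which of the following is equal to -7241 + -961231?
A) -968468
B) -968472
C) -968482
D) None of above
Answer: B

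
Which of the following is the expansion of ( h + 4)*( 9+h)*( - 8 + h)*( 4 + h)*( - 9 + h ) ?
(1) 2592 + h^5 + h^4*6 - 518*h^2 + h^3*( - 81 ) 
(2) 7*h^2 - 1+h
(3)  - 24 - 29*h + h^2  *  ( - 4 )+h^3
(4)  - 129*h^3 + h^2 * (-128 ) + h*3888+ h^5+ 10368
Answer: 4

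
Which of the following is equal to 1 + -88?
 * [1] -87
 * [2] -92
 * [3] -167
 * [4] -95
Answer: 1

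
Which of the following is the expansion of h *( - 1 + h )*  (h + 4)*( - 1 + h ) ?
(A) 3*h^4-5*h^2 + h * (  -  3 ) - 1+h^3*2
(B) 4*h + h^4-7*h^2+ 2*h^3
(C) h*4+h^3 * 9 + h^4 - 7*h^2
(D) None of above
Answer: B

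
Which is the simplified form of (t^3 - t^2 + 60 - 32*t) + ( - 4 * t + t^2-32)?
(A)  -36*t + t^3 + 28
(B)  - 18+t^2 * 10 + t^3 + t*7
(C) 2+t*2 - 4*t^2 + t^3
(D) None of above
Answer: A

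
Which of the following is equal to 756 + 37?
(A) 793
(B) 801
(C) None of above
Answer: A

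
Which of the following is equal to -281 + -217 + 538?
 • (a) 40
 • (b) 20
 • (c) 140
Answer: a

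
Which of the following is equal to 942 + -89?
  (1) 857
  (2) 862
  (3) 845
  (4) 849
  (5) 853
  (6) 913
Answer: 5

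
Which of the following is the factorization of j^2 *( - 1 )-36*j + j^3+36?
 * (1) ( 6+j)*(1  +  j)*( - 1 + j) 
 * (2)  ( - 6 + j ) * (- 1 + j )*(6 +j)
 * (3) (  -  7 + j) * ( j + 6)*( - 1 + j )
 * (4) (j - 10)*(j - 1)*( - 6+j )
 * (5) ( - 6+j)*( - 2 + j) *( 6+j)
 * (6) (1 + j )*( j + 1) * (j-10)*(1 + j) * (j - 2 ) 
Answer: 2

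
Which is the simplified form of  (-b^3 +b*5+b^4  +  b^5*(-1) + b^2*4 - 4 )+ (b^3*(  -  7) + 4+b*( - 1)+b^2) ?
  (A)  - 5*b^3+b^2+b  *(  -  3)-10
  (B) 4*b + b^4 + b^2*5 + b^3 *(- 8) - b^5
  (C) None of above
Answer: B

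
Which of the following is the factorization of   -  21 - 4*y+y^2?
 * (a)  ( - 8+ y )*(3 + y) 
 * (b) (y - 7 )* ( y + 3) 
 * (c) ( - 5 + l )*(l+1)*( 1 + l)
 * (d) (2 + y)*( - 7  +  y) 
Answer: b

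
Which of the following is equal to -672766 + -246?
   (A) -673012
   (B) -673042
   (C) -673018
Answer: A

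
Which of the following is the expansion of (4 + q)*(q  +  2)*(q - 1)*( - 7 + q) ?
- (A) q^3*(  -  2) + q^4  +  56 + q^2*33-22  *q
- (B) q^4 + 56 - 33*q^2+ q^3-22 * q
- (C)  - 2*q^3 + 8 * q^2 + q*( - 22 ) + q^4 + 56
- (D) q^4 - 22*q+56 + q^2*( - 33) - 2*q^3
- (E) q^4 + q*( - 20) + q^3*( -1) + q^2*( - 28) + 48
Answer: D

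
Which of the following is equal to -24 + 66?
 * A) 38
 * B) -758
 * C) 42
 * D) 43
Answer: C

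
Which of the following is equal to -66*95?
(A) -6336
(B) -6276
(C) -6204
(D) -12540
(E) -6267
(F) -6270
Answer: F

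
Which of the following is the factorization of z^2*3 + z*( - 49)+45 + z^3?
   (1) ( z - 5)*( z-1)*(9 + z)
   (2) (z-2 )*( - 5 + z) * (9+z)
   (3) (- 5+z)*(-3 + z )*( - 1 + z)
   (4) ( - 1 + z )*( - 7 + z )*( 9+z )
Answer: 1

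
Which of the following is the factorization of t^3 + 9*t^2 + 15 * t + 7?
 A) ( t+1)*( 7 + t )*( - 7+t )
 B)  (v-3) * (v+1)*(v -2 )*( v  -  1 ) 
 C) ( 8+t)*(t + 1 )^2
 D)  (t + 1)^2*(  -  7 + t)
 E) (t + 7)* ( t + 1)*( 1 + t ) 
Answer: E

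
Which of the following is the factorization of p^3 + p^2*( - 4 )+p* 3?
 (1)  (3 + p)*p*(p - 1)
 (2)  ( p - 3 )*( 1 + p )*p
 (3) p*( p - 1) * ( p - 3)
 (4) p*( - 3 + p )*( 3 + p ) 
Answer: 3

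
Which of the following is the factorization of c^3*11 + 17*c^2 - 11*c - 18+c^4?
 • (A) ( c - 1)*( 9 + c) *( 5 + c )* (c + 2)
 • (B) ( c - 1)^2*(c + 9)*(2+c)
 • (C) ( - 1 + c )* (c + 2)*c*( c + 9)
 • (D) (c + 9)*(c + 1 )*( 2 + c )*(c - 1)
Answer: D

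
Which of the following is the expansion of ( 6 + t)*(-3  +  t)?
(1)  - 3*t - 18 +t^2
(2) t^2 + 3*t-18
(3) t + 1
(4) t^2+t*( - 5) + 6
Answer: 2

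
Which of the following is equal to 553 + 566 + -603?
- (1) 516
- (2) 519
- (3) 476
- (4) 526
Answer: 1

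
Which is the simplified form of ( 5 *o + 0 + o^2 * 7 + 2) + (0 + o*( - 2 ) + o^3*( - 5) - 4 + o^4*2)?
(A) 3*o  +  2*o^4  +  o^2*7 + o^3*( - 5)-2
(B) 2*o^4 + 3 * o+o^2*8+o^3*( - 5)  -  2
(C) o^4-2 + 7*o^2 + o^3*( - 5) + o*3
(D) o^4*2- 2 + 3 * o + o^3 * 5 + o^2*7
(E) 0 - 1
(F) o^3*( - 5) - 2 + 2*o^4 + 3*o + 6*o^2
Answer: A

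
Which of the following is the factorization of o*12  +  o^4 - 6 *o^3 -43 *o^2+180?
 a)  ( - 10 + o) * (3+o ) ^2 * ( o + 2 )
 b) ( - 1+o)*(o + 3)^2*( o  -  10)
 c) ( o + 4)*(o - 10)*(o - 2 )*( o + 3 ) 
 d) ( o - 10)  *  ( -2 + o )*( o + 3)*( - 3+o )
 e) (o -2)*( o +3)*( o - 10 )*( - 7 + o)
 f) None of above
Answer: f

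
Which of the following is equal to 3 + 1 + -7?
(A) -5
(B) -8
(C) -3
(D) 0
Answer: C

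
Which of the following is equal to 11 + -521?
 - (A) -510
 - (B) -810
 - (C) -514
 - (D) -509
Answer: A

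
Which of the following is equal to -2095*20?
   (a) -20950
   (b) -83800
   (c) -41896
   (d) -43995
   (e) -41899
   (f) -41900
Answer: f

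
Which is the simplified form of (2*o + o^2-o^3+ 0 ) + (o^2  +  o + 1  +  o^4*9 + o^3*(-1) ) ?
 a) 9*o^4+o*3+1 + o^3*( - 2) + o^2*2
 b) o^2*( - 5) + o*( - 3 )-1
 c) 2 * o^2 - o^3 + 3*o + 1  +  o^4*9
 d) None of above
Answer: a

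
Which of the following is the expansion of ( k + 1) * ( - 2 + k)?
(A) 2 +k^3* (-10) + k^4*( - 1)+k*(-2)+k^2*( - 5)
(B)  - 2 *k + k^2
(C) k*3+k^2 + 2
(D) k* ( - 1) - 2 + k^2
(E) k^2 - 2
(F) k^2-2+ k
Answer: D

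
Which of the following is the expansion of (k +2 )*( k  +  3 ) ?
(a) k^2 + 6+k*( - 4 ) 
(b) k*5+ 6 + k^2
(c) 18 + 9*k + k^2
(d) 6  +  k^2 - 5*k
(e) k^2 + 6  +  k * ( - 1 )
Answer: b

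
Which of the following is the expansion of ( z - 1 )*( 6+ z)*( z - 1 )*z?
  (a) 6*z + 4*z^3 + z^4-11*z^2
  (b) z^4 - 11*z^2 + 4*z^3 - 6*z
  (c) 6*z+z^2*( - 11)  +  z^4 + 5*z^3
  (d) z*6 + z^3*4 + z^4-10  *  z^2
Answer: a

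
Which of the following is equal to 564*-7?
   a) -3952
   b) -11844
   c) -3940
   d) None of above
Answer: d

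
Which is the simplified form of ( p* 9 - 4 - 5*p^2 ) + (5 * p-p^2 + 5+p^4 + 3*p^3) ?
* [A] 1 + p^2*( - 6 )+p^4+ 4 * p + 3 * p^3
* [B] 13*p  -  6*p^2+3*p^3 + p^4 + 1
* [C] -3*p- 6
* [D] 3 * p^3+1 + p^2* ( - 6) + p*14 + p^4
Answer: D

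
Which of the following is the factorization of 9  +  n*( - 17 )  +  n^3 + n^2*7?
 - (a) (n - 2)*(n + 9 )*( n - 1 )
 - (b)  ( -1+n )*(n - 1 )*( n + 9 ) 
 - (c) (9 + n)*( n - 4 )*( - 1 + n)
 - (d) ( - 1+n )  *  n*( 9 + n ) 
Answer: b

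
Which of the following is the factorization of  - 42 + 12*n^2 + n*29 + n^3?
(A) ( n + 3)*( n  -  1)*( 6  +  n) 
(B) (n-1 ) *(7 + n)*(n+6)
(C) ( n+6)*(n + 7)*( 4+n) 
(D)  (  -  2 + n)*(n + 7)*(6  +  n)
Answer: B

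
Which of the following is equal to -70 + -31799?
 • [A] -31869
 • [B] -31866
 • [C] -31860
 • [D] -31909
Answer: A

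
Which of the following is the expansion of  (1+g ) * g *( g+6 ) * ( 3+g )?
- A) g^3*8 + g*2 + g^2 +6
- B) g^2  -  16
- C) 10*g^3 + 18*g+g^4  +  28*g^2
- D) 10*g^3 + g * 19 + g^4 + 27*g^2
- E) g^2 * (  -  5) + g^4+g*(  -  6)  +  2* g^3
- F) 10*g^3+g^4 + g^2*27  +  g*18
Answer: F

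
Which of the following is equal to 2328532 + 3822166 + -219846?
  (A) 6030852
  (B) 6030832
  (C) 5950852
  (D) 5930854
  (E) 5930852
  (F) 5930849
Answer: E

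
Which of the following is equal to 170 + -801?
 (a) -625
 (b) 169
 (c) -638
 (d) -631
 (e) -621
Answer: d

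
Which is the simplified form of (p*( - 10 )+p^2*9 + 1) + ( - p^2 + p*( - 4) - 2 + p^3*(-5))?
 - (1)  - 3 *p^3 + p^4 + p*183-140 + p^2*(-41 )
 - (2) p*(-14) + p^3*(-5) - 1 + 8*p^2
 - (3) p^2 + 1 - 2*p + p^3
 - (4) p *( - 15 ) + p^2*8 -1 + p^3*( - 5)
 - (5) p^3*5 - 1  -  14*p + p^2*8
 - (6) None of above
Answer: 2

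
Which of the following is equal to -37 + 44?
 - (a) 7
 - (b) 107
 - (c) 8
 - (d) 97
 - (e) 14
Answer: a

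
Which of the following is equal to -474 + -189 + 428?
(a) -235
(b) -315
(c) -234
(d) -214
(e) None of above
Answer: a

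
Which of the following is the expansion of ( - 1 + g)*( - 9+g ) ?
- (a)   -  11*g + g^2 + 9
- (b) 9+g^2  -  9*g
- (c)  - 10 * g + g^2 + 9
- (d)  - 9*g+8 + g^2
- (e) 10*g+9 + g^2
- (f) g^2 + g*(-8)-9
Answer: c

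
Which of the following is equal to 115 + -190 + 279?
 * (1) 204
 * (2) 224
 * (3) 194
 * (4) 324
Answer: 1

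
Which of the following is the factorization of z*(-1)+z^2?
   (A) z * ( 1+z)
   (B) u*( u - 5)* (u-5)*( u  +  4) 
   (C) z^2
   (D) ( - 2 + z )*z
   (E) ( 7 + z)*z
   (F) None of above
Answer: F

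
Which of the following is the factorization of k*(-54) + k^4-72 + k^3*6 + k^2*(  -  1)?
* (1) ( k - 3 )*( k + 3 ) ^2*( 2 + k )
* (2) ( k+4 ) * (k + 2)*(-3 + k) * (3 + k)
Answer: 2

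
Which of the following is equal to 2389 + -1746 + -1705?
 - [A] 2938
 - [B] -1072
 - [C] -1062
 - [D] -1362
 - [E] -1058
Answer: C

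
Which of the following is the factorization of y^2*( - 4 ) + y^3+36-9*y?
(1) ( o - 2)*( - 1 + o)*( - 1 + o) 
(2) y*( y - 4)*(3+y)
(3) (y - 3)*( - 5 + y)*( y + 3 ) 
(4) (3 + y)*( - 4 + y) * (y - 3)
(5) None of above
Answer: 4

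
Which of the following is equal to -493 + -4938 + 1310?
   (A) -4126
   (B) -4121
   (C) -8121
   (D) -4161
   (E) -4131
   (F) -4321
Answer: B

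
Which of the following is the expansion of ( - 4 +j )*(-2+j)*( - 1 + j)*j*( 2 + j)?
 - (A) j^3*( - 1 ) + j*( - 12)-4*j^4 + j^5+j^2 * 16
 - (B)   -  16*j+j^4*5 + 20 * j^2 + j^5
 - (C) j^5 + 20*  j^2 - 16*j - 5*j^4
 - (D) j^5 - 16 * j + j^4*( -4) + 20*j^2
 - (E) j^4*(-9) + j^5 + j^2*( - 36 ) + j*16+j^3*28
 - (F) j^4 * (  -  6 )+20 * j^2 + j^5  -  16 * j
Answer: C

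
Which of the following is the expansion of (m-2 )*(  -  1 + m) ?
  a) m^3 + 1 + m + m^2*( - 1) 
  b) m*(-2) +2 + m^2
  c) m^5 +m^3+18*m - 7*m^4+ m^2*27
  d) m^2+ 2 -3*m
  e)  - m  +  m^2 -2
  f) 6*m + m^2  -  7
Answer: d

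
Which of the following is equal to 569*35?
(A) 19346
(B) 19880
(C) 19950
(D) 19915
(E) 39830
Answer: D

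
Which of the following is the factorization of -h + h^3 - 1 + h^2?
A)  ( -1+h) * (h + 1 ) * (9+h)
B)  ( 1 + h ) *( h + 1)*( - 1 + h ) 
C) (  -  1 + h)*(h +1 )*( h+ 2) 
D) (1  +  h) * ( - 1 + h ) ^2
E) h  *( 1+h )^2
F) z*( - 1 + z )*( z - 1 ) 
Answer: B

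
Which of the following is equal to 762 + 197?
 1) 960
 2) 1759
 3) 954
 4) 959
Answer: 4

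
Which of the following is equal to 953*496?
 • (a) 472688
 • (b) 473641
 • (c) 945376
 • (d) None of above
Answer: a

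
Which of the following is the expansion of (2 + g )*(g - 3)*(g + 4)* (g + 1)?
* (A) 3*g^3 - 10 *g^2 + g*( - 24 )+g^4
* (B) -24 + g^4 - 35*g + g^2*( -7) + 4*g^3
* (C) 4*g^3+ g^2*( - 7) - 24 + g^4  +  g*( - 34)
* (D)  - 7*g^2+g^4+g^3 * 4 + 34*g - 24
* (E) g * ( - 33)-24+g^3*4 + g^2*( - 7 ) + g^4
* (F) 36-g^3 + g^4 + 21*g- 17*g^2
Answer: C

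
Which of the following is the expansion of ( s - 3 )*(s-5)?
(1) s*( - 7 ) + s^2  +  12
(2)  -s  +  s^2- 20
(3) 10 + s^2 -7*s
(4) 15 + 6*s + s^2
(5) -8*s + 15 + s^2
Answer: 5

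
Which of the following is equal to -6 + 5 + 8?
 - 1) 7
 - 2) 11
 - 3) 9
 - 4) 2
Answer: 1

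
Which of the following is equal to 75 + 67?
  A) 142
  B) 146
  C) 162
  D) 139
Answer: A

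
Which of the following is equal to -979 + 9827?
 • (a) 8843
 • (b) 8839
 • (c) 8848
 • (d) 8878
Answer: c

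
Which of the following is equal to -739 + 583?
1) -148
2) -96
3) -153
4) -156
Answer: 4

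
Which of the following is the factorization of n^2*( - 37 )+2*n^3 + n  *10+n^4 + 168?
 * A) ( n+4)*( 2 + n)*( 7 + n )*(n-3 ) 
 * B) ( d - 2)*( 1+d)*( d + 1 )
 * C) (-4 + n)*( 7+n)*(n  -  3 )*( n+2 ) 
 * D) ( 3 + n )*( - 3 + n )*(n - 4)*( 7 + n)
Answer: C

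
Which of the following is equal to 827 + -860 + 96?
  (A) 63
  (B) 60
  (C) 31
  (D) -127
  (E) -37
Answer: A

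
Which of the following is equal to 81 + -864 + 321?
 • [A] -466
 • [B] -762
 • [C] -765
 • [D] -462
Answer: D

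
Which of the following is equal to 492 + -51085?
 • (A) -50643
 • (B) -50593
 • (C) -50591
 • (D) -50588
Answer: B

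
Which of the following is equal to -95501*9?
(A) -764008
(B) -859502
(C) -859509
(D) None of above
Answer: C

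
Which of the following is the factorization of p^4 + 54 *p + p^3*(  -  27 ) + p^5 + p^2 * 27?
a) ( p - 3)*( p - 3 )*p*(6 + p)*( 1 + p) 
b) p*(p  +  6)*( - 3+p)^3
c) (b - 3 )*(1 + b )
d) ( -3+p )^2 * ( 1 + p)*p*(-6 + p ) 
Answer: a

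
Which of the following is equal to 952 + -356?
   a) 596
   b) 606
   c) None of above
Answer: a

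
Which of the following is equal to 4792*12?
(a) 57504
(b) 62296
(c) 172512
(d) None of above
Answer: a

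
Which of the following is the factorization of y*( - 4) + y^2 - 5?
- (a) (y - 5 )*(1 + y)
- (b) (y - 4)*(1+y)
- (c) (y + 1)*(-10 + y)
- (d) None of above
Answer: a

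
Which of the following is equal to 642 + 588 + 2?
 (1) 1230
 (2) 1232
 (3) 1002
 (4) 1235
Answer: 2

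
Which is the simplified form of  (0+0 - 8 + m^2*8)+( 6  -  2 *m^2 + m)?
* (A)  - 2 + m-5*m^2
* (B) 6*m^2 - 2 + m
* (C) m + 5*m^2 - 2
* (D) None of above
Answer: B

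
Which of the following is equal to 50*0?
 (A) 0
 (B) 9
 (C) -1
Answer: A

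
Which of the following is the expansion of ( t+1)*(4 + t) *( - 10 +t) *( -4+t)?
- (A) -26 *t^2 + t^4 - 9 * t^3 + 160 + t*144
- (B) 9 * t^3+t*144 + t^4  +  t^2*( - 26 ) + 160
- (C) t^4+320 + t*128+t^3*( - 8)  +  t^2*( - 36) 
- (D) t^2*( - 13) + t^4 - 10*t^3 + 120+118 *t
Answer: A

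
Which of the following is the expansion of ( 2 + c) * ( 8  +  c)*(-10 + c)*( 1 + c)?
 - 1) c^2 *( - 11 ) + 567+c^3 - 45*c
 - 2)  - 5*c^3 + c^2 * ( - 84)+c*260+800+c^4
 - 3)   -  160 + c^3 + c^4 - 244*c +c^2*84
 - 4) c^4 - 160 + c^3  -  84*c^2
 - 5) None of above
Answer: 5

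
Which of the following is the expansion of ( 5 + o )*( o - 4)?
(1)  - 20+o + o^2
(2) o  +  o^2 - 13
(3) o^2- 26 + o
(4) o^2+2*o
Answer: 1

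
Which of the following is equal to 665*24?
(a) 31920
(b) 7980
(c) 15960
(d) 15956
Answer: c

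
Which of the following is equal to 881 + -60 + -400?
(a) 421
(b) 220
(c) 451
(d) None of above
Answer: a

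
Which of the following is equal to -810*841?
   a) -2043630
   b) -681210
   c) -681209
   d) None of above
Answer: b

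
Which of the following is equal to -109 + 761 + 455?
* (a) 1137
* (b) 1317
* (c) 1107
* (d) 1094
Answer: c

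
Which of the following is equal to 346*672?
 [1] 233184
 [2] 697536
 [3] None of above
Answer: 3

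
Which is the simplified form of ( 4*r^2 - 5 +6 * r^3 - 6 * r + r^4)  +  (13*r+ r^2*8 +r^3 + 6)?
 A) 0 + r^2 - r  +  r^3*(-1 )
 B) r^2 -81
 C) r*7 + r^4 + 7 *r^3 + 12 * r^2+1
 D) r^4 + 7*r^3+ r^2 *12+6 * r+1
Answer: C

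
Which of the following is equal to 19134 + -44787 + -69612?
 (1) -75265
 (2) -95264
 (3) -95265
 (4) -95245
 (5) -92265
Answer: 3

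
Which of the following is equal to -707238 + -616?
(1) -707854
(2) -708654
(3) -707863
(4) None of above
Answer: 1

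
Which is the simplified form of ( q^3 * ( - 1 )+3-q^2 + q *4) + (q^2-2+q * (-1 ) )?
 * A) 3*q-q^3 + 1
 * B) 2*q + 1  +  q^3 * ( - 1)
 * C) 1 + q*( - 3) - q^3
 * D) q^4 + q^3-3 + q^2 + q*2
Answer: A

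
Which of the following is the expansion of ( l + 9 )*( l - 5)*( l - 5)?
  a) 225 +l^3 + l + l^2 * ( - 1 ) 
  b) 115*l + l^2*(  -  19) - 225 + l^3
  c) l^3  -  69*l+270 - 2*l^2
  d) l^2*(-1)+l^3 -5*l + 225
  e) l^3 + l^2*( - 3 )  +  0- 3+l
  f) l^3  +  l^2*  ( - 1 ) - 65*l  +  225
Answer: f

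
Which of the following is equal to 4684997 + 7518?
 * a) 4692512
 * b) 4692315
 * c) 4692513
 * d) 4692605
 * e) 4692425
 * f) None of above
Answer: f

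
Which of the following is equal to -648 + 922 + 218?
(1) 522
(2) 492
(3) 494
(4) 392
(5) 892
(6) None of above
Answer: 2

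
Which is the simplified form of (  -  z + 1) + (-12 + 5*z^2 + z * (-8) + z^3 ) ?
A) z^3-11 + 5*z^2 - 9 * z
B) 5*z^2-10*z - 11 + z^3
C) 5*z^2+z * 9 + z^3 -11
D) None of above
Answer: A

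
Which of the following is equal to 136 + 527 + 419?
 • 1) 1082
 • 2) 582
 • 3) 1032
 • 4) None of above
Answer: 1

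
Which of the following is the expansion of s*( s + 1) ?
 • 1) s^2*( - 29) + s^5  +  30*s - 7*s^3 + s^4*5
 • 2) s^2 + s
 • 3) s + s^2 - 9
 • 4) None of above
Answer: 2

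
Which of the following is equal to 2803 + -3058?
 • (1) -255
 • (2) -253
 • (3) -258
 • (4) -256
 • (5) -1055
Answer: 1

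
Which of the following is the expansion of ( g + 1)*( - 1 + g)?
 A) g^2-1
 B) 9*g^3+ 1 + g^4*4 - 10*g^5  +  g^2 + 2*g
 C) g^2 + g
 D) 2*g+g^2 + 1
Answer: A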